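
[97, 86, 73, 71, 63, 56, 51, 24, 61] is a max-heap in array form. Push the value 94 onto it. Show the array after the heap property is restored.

append 94 at index 9 → [97, 86, 73, 71, 63, 56, 51, 24, 61, 94]
94 > parent 63 at index 4, swap → [97, 86, 73, 71, 94, 56, 51, 24, 61, 63]
94 > parent 86 at index 1, swap → [97, 94, 73, 71, 86, 56, 51, 24, 61, 63]

[97, 94, 73, 71, 86, 56, 51, 24, 61, 63]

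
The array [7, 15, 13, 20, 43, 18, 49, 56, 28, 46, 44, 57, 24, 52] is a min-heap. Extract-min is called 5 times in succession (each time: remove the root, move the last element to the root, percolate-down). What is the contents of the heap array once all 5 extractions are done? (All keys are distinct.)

[24, 28, 46, 44, 43, 57, 49, 56, 52]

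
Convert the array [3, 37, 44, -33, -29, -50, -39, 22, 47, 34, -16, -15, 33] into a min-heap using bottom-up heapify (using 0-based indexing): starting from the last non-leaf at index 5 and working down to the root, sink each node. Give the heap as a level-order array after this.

[-50, -33, -39, 22, -29, -15, 3, 37, 47, 34, -16, 44, 33]

sift down from index 5: already satisfies heap property
sift down from index 4: already satisfies heap property
sift down from index 3: already satisfies heap property
sift down from index 2:
  44 vs smaller child -50 at index 5, swap → [3, 37, -50, -33, -29, 44, -39, 22, 47, 34, -16, -15, 33]
  44 vs smaller child -15 at index 11, swap → [3, 37, -50, -33, -29, -15, -39, 22, 47, 34, -16, 44, 33]
sift down from index 1:
  37 vs smaller child -33 at index 3, swap → [3, -33, -50, 37, -29, -15, -39, 22, 47, 34, -16, 44, 33]
  37 vs smaller child 22 at index 7, swap → [3, -33, -50, 22, -29, -15, -39, 37, 47, 34, -16, 44, 33]
sift down from index 0:
  3 vs smaller child -50 at index 2, swap → [-50, -33, 3, 22, -29, -15, -39, 37, 47, 34, -16, 44, 33]
  3 vs smaller child -39 at index 6, swap → [-50, -33, -39, 22, -29, -15, 3, 37, 47, 34, -16, 44, 33]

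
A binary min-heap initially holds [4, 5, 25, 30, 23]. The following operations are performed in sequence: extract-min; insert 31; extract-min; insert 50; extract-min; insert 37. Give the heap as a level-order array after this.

[25, 30, 50, 31, 37]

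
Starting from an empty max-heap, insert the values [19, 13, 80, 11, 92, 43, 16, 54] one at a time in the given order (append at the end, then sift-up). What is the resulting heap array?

Insert 19:
  append 19 at index 0 → [19] (no swap needed)
Insert 13:
  append 13 at index 1 → [19, 13] (no swap needed)
Insert 80:
  append 80 at index 2 → [19, 13, 80]
  80 > parent 19 at index 0, swap → [80, 13, 19]
Insert 11:
  append 11 at index 3 → [80, 13, 19, 11] (no swap needed)
Insert 92:
  append 92 at index 4 → [80, 13, 19, 11, 92]
  92 > parent 13 at index 1, swap → [80, 92, 19, 11, 13]
  92 > parent 80 at index 0, swap → [92, 80, 19, 11, 13]
Insert 43:
  append 43 at index 5 → [92, 80, 19, 11, 13, 43]
  43 > parent 19 at index 2, swap → [92, 80, 43, 11, 13, 19]
Insert 16:
  append 16 at index 6 → [92, 80, 43, 11, 13, 19, 16] (no swap needed)
Insert 54:
  append 54 at index 7 → [92, 80, 43, 11, 13, 19, 16, 54]
  54 > parent 11 at index 3, swap → [92, 80, 43, 54, 13, 19, 16, 11]

[92, 80, 43, 54, 13, 19, 16, 11]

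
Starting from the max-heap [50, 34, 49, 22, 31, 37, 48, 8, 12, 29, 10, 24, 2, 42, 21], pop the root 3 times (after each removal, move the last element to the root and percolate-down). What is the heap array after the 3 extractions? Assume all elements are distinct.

extract-max #1 returns 50:
  remove root 50; move last element 21 to root → [21, 34, 49, 22, 31, 37, 48, 8, 12, 29, 10, 24, 2, 42]
  21 vs larger child 49 at index 2, swap → [49, 34, 21, 22, 31, 37, 48, 8, 12, 29, 10, 24, 2, 42]
  21 vs larger child 48 at index 6, swap → [49, 34, 48, 22, 31, 37, 21, 8, 12, 29, 10, 24, 2, 42]
  21 vs only child 42 at index 13, swap → [49, 34, 48, 22, 31, 37, 42, 8, 12, 29, 10, 24, 2, 21]
extract-max #2 returns 49:
  remove root 49; move last element 21 to root → [21, 34, 48, 22, 31, 37, 42, 8, 12, 29, 10, 24, 2]
  21 vs larger child 48 at index 2, swap → [48, 34, 21, 22, 31, 37, 42, 8, 12, 29, 10, 24, 2]
  21 vs larger child 42 at index 6, swap → [48, 34, 42, 22, 31, 37, 21, 8, 12, 29, 10, 24, 2]
extract-max #3 returns 48:
  remove root 48; move last element 2 to root → [2, 34, 42, 22, 31, 37, 21, 8, 12, 29, 10, 24]
  2 vs larger child 42 at index 2, swap → [42, 34, 2, 22, 31, 37, 21, 8, 12, 29, 10, 24]
  2 vs larger child 37 at index 5, swap → [42, 34, 37, 22, 31, 2, 21, 8, 12, 29, 10, 24]
  2 vs only child 24 at index 11, swap → [42, 34, 37, 22, 31, 24, 21, 8, 12, 29, 10, 2]

[42, 34, 37, 22, 31, 24, 21, 8, 12, 29, 10, 2]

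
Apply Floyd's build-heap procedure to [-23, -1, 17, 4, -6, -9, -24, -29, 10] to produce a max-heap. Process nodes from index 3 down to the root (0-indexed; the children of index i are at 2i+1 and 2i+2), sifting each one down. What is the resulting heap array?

[17, 10, -9, 4, -6, -23, -24, -29, -1]

sift down from index 3:
  4 vs larger child 10 at index 8, swap → [-23, -1, 17, 10, -6, -9, -24, -29, 4]
sift down from index 2: already satisfies heap property
sift down from index 1:
  -1 vs larger child 10 at index 3, swap → [-23, 10, 17, -1, -6, -9, -24, -29, 4]
  -1 vs larger child 4 at index 8, swap → [-23, 10, 17, 4, -6, -9, -24, -29, -1]
sift down from index 0:
  -23 vs larger child 17 at index 2, swap → [17, 10, -23, 4, -6, -9, -24, -29, -1]
  -23 vs larger child -9 at index 5, swap → [17, 10, -9, 4, -6, -23, -24, -29, -1]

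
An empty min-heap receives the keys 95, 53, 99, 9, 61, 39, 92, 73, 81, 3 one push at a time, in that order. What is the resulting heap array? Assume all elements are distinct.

Insert 95:
  append 95 at index 0 → [95] (no swap needed)
Insert 53:
  append 53 at index 1 → [95, 53]
  53 < parent 95 at index 0, swap → [53, 95]
Insert 99:
  append 99 at index 2 → [53, 95, 99] (no swap needed)
Insert 9:
  append 9 at index 3 → [53, 95, 99, 9]
  9 < parent 95 at index 1, swap → [53, 9, 99, 95]
  9 < parent 53 at index 0, swap → [9, 53, 99, 95]
Insert 61:
  append 61 at index 4 → [9, 53, 99, 95, 61] (no swap needed)
Insert 39:
  append 39 at index 5 → [9, 53, 99, 95, 61, 39]
  39 < parent 99 at index 2, swap → [9, 53, 39, 95, 61, 99]
Insert 92:
  append 92 at index 6 → [9, 53, 39, 95, 61, 99, 92] (no swap needed)
Insert 73:
  append 73 at index 7 → [9, 53, 39, 95, 61, 99, 92, 73]
  73 < parent 95 at index 3, swap → [9, 53, 39, 73, 61, 99, 92, 95]
Insert 81:
  append 81 at index 8 → [9, 53, 39, 73, 61, 99, 92, 95, 81] (no swap needed)
Insert 3:
  append 3 at index 9 → [9, 53, 39, 73, 61, 99, 92, 95, 81, 3]
  3 < parent 61 at index 4, swap → [9, 53, 39, 73, 3, 99, 92, 95, 81, 61]
  3 < parent 53 at index 1, swap → [9, 3, 39, 73, 53, 99, 92, 95, 81, 61]
  3 < parent 9 at index 0, swap → [3, 9, 39, 73, 53, 99, 92, 95, 81, 61]

[3, 9, 39, 73, 53, 99, 92, 95, 81, 61]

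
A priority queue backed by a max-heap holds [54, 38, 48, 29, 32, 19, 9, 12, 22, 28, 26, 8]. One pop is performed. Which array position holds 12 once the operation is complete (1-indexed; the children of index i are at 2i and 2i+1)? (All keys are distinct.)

remove root 54; move last element 8 to root → [8, 38, 48, 29, 32, 19, 9, 12, 22, 28, 26]
8 vs larger child 48 at index 3, swap → [48, 38, 8, 29, 32, 19, 9, 12, 22, 28, 26]
8 vs larger child 19 at index 6, swap → [48, 38, 19, 29, 32, 8, 9, 12, 22, 28, 26]
resulting array: [48, 38, 19, 29, 32, 8, 9, 12, 22, 28, 26]

8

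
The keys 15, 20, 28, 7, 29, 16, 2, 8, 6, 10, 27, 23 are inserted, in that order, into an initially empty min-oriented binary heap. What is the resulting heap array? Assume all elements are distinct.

[2, 6, 7, 8, 10, 23, 16, 20, 15, 29, 27, 28]

Insert 15:
  append 15 at index 0 → [15] (no swap needed)
Insert 20:
  append 20 at index 1 → [15, 20] (no swap needed)
Insert 28:
  append 28 at index 2 → [15, 20, 28] (no swap needed)
Insert 7:
  append 7 at index 3 → [15, 20, 28, 7]
  7 < parent 20 at index 1, swap → [15, 7, 28, 20]
  7 < parent 15 at index 0, swap → [7, 15, 28, 20]
Insert 29:
  append 29 at index 4 → [7, 15, 28, 20, 29] (no swap needed)
Insert 16:
  append 16 at index 5 → [7, 15, 28, 20, 29, 16]
  16 < parent 28 at index 2, swap → [7, 15, 16, 20, 29, 28]
Insert 2:
  append 2 at index 6 → [7, 15, 16, 20, 29, 28, 2]
  2 < parent 16 at index 2, swap → [7, 15, 2, 20, 29, 28, 16]
  2 < parent 7 at index 0, swap → [2, 15, 7, 20, 29, 28, 16]
Insert 8:
  append 8 at index 7 → [2, 15, 7, 20, 29, 28, 16, 8]
  8 < parent 20 at index 3, swap → [2, 15, 7, 8, 29, 28, 16, 20]
  8 < parent 15 at index 1, swap → [2, 8, 7, 15, 29, 28, 16, 20]
Insert 6:
  append 6 at index 8 → [2, 8, 7, 15, 29, 28, 16, 20, 6]
  6 < parent 15 at index 3, swap → [2, 8, 7, 6, 29, 28, 16, 20, 15]
  6 < parent 8 at index 1, swap → [2, 6, 7, 8, 29, 28, 16, 20, 15]
Insert 10:
  append 10 at index 9 → [2, 6, 7, 8, 29, 28, 16, 20, 15, 10]
  10 < parent 29 at index 4, swap → [2, 6, 7, 8, 10, 28, 16, 20, 15, 29]
Insert 27:
  append 27 at index 10 → [2, 6, 7, 8, 10, 28, 16, 20, 15, 29, 27] (no swap needed)
Insert 23:
  append 23 at index 11 → [2, 6, 7, 8, 10, 28, 16, 20, 15, 29, 27, 23]
  23 < parent 28 at index 5, swap → [2, 6, 7, 8, 10, 23, 16, 20, 15, 29, 27, 28]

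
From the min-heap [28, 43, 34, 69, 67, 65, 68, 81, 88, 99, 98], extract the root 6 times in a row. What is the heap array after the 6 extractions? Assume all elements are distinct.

extract-min #1 returns 28:
  remove root 28; move last element 98 to root → [98, 43, 34, 69, 67, 65, 68, 81, 88, 99]
  98 vs smaller child 34 at index 2, swap → [34, 43, 98, 69, 67, 65, 68, 81, 88, 99]
  98 vs smaller child 65 at index 5, swap → [34, 43, 65, 69, 67, 98, 68, 81, 88, 99]
extract-min #2 returns 34:
  remove root 34; move last element 99 to root → [99, 43, 65, 69, 67, 98, 68, 81, 88]
  99 vs smaller child 43 at index 1, swap → [43, 99, 65, 69, 67, 98, 68, 81, 88]
  99 vs smaller child 67 at index 4, swap → [43, 67, 65, 69, 99, 98, 68, 81, 88]
extract-min #3 returns 43:
  remove root 43; move last element 88 to root → [88, 67, 65, 69, 99, 98, 68, 81]
  88 vs smaller child 65 at index 2, swap → [65, 67, 88, 69, 99, 98, 68, 81]
  88 vs smaller child 68 at index 6, swap → [65, 67, 68, 69, 99, 98, 88, 81]
extract-min #4 returns 65:
  remove root 65; move last element 81 to root → [81, 67, 68, 69, 99, 98, 88]
  81 vs smaller child 67 at index 1, swap → [67, 81, 68, 69, 99, 98, 88]
  81 vs smaller child 69 at index 3, swap → [67, 69, 68, 81, 99, 98, 88]
extract-min #5 returns 67:
  remove root 67; move last element 88 to root → [88, 69, 68, 81, 99, 98]
  88 vs smaller child 68 at index 2, swap → [68, 69, 88, 81, 99, 98]
extract-min #6 returns 68:
  remove root 68; move last element 98 to root → [98, 69, 88, 81, 99]
  98 vs smaller child 69 at index 1, swap → [69, 98, 88, 81, 99]
  98 vs smaller child 81 at index 3, swap → [69, 81, 88, 98, 99]

[69, 81, 88, 98, 99]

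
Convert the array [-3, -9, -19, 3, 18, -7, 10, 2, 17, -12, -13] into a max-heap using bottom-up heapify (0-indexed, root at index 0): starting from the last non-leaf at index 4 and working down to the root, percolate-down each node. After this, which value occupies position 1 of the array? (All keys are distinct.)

17

sift down from index 4: already satisfies heap property
sift down from index 3:
  3 vs larger child 17 at index 8, swap → [-3, -9, -19, 17, 18, -7, 10, 2, 3, -12, -13]
sift down from index 2:
  -19 vs larger child 10 at index 6, swap → [-3, -9, 10, 17, 18, -7, -19, 2, 3, -12, -13]
sift down from index 1:
  -9 vs larger child 18 at index 4, swap → [-3, 18, 10, 17, -9, -7, -19, 2, 3, -12, -13]
sift down from index 0:
  -3 vs larger child 18 at index 1, swap → [18, -3, 10, 17, -9, -7, -19, 2, 3, -12, -13]
  -3 vs larger child 17 at index 3, swap → [18, 17, 10, -3, -9, -7, -19, 2, 3, -12, -13]
  -3 vs larger child 3 at index 8, swap → [18, 17, 10, 3, -9, -7, -19, 2, -3, -12, -13]
resulting array: [18, 17, 10, 3, -9, -7, -19, 2, -3, -12, -13]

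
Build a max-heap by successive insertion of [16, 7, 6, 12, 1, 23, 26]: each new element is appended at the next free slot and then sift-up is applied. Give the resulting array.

[26, 12, 23, 7, 1, 6, 16]

Insert 16:
  append 16 at index 0 → [16] (no swap needed)
Insert 7:
  append 7 at index 1 → [16, 7] (no swap needed)
Insert 6:
  append 6 at index 2 → [16, 7, 6] (no swap needed)
Insert 12:
  append 12 at index 3 → [16, 7, 6, 12]
  12 > parent 7 at index 1, swap → [16, 12, 6, 7]
Insert 1:
  append 1 at index 4 → [16, 12, 6, 7, 1] (no swap needed)
Insert 23:
  append 23 at index 5 → [16, 12, 6, 7, 1, 23]
  23 > parent 6 at index 2, swap → [16, 12, 23, 7, 1, 6]
  23 > parent 16 at index 0, swap → [23, 12, 16, 7, 1, 6]
Insert 26:
  append 26 at index 6 → [23, 12, 16, 7, 1, 6, 26]
  26 > parent 16 at index 2, swap → [23, 12, 26, 7, 1, 6, 16]
  26 > parent 23 at index 0, swap → [26, 12, 23, 7, 1, 6, 16]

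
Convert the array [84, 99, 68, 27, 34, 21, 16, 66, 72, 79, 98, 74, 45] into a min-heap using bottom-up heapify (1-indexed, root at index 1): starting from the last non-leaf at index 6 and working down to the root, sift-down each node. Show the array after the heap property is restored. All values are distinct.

[16, 27, 21, 66, 34, 45, 68, 99, 72, 79, 98, 74, 84]

sift down from index 6: already satisfies heap property
sift down from index 5: already satisfies heap property
sift down from index 4: already satisfies heap property
sift down from index 3:
  68 vs smaller child 16 at index 7, swap → [84, 99, 16, 27, 34, 21, 68, 66, 72, 79, 98, 74, 45]
sift down from index 2:
  99 vs smaller child 27 at index 4, swap → [84, 27, 16, 99, 34, 21, 68, 66, 72, 79, 98, 74, 45]
  99 vs smaller child 66 at index 8, swap → [84, 27, 16, 66, 34, 21, 68, 99, 72, 79, 98, 74, 45]
sift down from index 1:
  84 vs smaller child 16 at index 3, swap → [16, 27, 84, 66, 34, 21, 68, 99, 72, 79, 98, 74, 45]
  84 vs smaller child 21 at index 6, swap → [16, 27, 21, 66, 34, 84, 68, 99, 72, 79, 98, 74, 45]
  84 vs smaller child 45 at index 13, swap → [16, 27, 21, 66, 34, 45, 68, 99, 72, 79, 98, 74, 84]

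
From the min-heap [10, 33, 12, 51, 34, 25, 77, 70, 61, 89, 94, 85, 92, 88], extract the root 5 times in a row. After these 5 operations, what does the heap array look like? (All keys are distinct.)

[51, 61, 77, 70, 88, 85, 92, 89, 94]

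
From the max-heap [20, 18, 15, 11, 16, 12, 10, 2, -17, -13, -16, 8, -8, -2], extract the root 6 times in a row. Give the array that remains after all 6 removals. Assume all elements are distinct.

[10, 2, 8, -8, -2, -17, -16, -13]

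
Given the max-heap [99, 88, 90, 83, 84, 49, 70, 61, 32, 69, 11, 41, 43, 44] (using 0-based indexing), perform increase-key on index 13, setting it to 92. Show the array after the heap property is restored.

[99, 88, 92, 83, 84, 49, 90, 61, 32, 69, 11, 41, 43, 70]

set index 13 from 44 to 92 → [99, 88, 90, 83, 84, 49, 70, 61, 32, 69, 11, 41, 43, 92]
92 > parent 70 at index 6, swap → [99, 88, 90, 83, 84, 49, 92, 61, 32, 69, 11, 41, 43, 70]
92 > parent 90 at index 2, swap → [99, 88, 92, 83, 84, 49, 90, 61, 32, 69, 11, 41, 43, 70]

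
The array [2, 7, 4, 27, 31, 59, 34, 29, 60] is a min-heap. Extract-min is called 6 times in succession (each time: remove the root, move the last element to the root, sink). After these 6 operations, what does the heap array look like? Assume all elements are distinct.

extract-min #1 returns 2:
  remove root 2; move last element 60 to root → [60, 7, 4, 27, 31, 59, 34, 29]
  60 vs smaller child 4 at index 2, swap → [4, 7, 60, 27, 31, 59, 34, 29]
  60 vs smaller child 34 at index 6, swap → [4, 7, 34, 27, 31, 59, 60, 29]
extract-min #2 returns 4:
  remove root 4; move last element 29 to root → [29, 7, 34, 27, 31, 59, 60]
  29 vs smaller child 7 at index 1, swap → [7, 29, 34, 27, 31, 59, 60]
  29 vs smaller child 27 at index 3, swap → [7, 27, 34, 29, 31, 59, 60]
extract-min #3 returns 7:
  remove root 7; move last element 60 to root → [60, 27, 34, 29, 31, 59]
  60 vs smaller child 27 at index 1, swap → [27, 60, 34, 29, 31, 59]
  60 vs smaller child 29 at index 3, swap → [27, 29, 34, 60, 31, 59]
extract-min #4 returns 27:
  remove root 27; move last element 59 to root → [59, 29, 34, 60, 31]
  59 vs smaller child 29 at index 1, swap → [29, 59, 34, 60, 31]
  59 vs smaller child 31 at index 4, swap → [29, 31, 34, 60, 59]
extract-min #5 returns 29:
  remove root 29; move last element 59 to root → [59, 31, 34, 60]
  59 vs smaller child 31 at index 1, swap → [31, 59, 34, 60]
extract-min #6 returns 31:
  remove root 31; move last element 60 to root → [60, 59, 34]
  60 vs smaller child 34 at index 2, swap → [34, 59, 60]

[34, 59, 60]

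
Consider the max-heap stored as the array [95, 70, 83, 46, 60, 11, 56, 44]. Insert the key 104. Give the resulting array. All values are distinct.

append 104 at index 8 → [95, 70, 83, 46, 60, 11, 56, 44, 104]
104 > parent 46 at index 3, swap → [95, 70, 83, 104, 60, 11, 56, 44, 46]
104 > parent 70 at index 1, swap → [95, 104, 83, 70, 60, 11, 56, 44, 46]
104 > parent 95 at index 0, swap → [104, 95, 83, 70, 60, 11, 56, 44, 46]

[104, 95, 83, 70, 60, 11, 56, 44, 46]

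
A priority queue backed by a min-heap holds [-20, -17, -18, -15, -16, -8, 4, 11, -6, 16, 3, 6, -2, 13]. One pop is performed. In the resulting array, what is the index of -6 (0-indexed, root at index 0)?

8

remove root -20; move last element 13 to root → [13, -17, -18, -15, -16, -8, 4, 11, -6, 16, 3, 6, -2]
13 vs smaller child -18 at index 2, swap → [-18, -17, 13, -15, -16, -8, 4, 11, -6, 16, 3, 6, -2]
13 vs smaller child -8 at index 5, swap → [-18, -17, -8, -15, -16, 13, 4, 11, -6, 16, 3, 6, -2]
13 vs smaller child -2 at index 12, swap → [-18, -17, -8, -15, -16, -2, 4, 11, -6, 16, 3, 6, 13]
resulting array: [-18, -17, -8, -15, -16, -2, 4, 11, -6, 16, 3, 6, 13]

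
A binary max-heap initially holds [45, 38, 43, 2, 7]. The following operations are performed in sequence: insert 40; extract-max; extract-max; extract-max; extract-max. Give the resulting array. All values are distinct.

insert 40:
  append 40 at index 5 → [45, 38, 43, 2, 7, 40] (no swap needed)
extract-max → returns 45:
  remove root 45; move last element 40 to root → [40, 38, 43, 2, 7]
  40 vs larger child 43 at index 2, swap → [43, 38, 40, 2, 7]
extract-max → returns 43:
  remove root 43; move last element 7 to root → [7, 38, 40, 2]
  7 vs larger child 40 at index 2, swap → [40, 38, 7, 2]
extract-max → returns 40:
  remove root 40; move last element 2 to root → [2, 38, 7]
  2 vs larger child 38 at index 1, swap → [38, 2, 7]
extract-max → returns 38:
  remove root 38; move last element 7 to root → [7, 2] (no swap needed)

[7, 2]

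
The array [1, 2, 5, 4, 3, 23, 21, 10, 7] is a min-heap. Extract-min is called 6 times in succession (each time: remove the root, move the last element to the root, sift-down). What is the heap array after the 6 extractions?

extract-min #1 returns 1:
  remove root 1; move last element 7 to root → [7, 2, 5, 4, 3, 23, 21, 10]
  7 vs smaller child 2 at index 1, swap → [2, 7, 5, 4, 3, 23, 21, 10]
  7 vs smaller child 3 at index 4, swap → [2, 3, 5, 4, 7, 23, 21, 10]
extract-min #2 returns 2:
  remove root 2; move last element 10 to root → [10, 3, 5, 4, 7, 23, 21]
  10 vs smaller child 3 at index 1, swap → [3, 10, 5, 4, 7, 23, 21]
  10 vs smaller child 4 at index 3, swap → [3, 4, 5, 10, 7, 23, 21]
extract-min #3 returns 3:
  remove root 3; move last element 21 to root → [21, 4, 5, 10, 7, 23]
  21 vs smaller child 4 at index 1, swap → [4, 21, 5, 10, 7, 23]
  21 vs smaller child 7 at index 4, swap → [4, 7, 5, 10, 21, 23]
extract-min #4 returns 4:
  remove root 4; move last element 23 to root → [23, 7, 5, 10, 21]
  23 vs smaller child 5 at index 2, swap → [5, 7, 23, 10, 21]
extract-min #5 returns 5:
  remove root 5; move last element 21 to root → [21, 7, 23, 10]
  21 vs smaller child 7 at index 1, swap → [7, 21, 23, 10]
  21 vs only child 10 at index 3, swap → [7, 10, 23, 21]
extract-min #6 returns 7:
  remove root 7; move last element 21 to root → [21, 10, 23]
  21 vs smaller child 10 at index 1, swap → [10, 21, 23]

[10, 21, 23]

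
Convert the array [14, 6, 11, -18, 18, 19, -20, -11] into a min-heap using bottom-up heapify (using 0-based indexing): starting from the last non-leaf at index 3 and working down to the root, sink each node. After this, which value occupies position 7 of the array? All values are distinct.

sift down from index 3: already satisfies heap property
sift down from index 2:
  11 vs smaller child -20 at index 6, swap → [14, 6, -20, -18, 18, 19, 11, -11]
sift down from index 1:
  6 vs smaller child -18 at index 3, swap → [14, -18, -20, 6, 18, 19, 11, -11]
  6 vs only child -11 at index 7, swap → [14, -18, -20, -11, 18, 19, 11, 6]
sift down from index 0:
  14 vs smaller child -20 at index 2, swap → [-20, -18, 14, -11, 18, 19, 11, 6]
  14 vs smaller child 11 at index 6, swap → [-20, -18, 11, -11, 18, 19, 14, 6]
resulting array: [-20, -18, 11, -11, 18, 19, 14, 6]

6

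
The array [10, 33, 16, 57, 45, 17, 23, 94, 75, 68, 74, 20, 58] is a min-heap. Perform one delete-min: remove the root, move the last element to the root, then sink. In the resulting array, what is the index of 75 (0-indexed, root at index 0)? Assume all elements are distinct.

8

remove root 10; move last element 58 to root → [58, 33, 16, 57, 45, 17, 23, 94, 75, 68, 74, 20]
58 vs smaller child 16 at index 2, swap → [16, 33, 58, 57, 45, 17, 23, 94, 75, 68, 74, 20]
58 vs smaller child 17 at index 5, swap → [16, 33, 17, 57, 45, 58, 23, 94, 75, 68, 74, 20]
58 vs only child 20 at index 11, swap → [16, 33, 17, 57, 45, 20, 23, 94, 75, 68, 74, 58]
resulting array: [16, 33, 17, 57, 45, 20, 23, 94, 75, 68, 74, 58]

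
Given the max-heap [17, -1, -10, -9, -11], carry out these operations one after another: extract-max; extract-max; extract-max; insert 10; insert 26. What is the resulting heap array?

extract-max → returns 17:
  remove root 17; move last element -11 to root → [-11, -1, -10, -9]
  -11 vs larger child -1 at index 1, swap → [-1, -11, -10, -9]
  -11 vs only child -9 at index 3, swap → [-1, -9, -10, -11]
extract-max → returns -1:
  remove root -1; move last element -11 to root → [-11, -9, -10]
  -11 vs larger child -9 at index 1, swap → [-9, -11, -10]
extract-max → returns -9:
  remove root -9; move last element -10 to root → [-10, -11] (no swap needed)
insert 10:
  append 10 at index 2 → [-10, -11, 10]
  10 > parent -10 at index 0, swap → [10, -11, -10]
insert 26:
  append 26 at index 3 → [10, -11, -10, 26]
  26 > parent -11 at index 1, swap → [10, 26, -10, -11]
  26 > parent 10 at index 0, swap → [26, 10, -10, -11]

[26, 10, -10, -11]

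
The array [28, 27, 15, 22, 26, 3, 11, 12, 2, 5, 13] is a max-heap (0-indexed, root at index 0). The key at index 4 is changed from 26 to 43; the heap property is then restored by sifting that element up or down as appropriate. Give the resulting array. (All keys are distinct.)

[43, 28, 15, 22, 27, 3, 11, 12, 2, 5, 13]

set index 4 from 26 to 43 → [28, 27, 15, 22, 43, 3, 11, 12, 2, 5, 13]
43 > parent 27 at index 1, swap → [28, 43, 15, 22, 27, 3, 11, 12, 2, 5, 13]
43 > parent 28 at index 0, swap → [43, 28, 15, 22, 27, 3, 11, 12, 2, 5, 13]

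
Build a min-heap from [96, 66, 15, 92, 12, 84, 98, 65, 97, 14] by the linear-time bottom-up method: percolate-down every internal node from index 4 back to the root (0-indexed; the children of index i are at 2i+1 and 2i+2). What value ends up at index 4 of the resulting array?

66

sift down from index 4: already satisfies heap property
sift down from index 3:
  92 vs smaller child 65 at index 7, swap → [96, 66, 15, 65, 12, 84, 98, 92, 97, 14]
sift down from index 2: already satisfies heap property
sift down from index 1:
  66 vs smaller child 12 at index 4, swap → [96, 12, 15, 65, 66, 84, 98, 92, 97, 14]
  66 vs only child 14 at index 9, swap → [96, 12, 15, 65, 14, 84, 98, 92, 97, 66]
sift down from index 0:
  96 vs smaller child 12 at index 1, swap → [12, 96, 15, 65, 14, 84, 98, 92, 97, 66]
  96 vs smaller child 14 at index 4, swap → [12, 14, 15, 65, 96, 84, 98, 92, 97, 66]
  96 vs only child 66 at index 9, swap → [12, 14, 15, 65, 66, 84, 98, 92, 97, 96]
resulting array: [12, 14, 15, 65, 66, 84, 98, 92, 97, 96]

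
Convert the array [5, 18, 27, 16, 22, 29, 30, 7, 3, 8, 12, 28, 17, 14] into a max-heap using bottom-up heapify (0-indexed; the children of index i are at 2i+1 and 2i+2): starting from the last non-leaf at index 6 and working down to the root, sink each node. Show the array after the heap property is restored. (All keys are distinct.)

[30, 22, 29, 16, 18, 28, 27, 7, 3, 8, 12, 5, 17, 14]

sift down from index 6: already satisfies heap property
sift down from index 5: already satisfies heap property
sift down from index 4: already satisfies heap property
sift down from index 3: already satisfies heap property
sift down from index 2:
  27 vs larger child 30 at index 6, swap → [5, 18, 30, 16, 22, 29, 27, 7, 3, 8, 12, 28, 17, 14]
sift down from index 1:
  18 vs larger child 22 at index 4, swap → [5, 22, 30, 16, 18, 29, 27, 7, 3, 8, 12, 28, 17, 14]
sift down from index 0:
  5 vs larger child 30 at index 2, swap → [30, 22, 5, 16, 18, 29, 27, 7, 3, 8, 12, 28, 17, 14]
  5 vs larger child 29 at index 5, swap → [30, 22, 29, 16, 18, 5, 27, 7, 3, 8, 12, 28, 17, 14]
  5 vs larger child 28 at index 11, swap → [30, 22, 29, 16, 18, 28, 27, 7, 3, 8, 12, 5, 17, 14]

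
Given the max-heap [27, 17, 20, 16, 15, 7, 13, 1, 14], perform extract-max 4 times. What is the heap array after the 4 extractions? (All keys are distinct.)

extract-max #1 returns 27:
  remove root 27; move last element 14 to root → [14, 17, 20, 16, 15, 7, 13, 1]
  14 vs larger child 20 at index 2, swap → [20, 17, 14, 16, 15, 7, 13, 1]
extract-max #2 returns 20:
  remove root 20; move last element 1 to root → [1, 17, 14, 16, 15, 7, 13]
  1 vs larger child 17 at index 1, swap → [17, 1, 14, 16, 15, 7, 13]
  1 vs larger child 16 at index 3, swap → [17, 16, 14, 1, 15, 7, 13]
extract-max #3 returns 17:
  remove root 17; move last element 13 to root → [13, 16, 14, 1, 15, 7]
  13 vs larger child 16 at index 1, swap → [16, 13, 14, 1, 15, 7]
  13 vs larger child 15 at index 4, swap → [16, 15, 14, 1, 13, 7]
extract-max #4 returns 16:
  remove root 16; move last element 7 to root → [7, 15, 14, 1, 13]
  7 vs larger child 15 at index 1, swap → [15, 7, 14, 1, 13]
  7 vs larger child 13 at index 4, swap → [15, 13, 14, 1, 7]

[15, 13, 14, 1, 7]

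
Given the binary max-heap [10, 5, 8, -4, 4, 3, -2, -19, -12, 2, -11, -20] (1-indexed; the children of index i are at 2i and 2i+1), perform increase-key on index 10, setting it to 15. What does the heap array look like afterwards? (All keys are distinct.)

[15, 10, 8, -4, 5, 3, -2, -19, -12, 4, -11, -20]

set index 10 from 2 to 15 → [10, 5, 8, -4, 4, 3, -2, -19, -12, 15, -11, -20]
15 > parent 4 at index 5, swap → [10, 5, 8, -4, 15, 3, -2, -19, -12, 4, -11, -20]
15 > parent 5 at index 2, swap → [10, 15, 8, -4, 5, 3, -2, -19, -12, 4, -11, -20]
15 > parent 10 at index 1, swap → [15, 10, 8, -4, 5, 3, -2, -19, -12, 4, -11, -20]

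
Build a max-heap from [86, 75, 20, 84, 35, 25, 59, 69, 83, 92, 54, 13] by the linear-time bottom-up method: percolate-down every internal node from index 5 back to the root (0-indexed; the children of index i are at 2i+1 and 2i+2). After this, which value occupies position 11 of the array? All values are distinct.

sift down from index 5: already satisfies heap property
sift down from index 4:
  35 vs larger child 92 at index 9, swap → [86, 75, 20, 84, 92, 25, 59, 69, 83, 35, 54, 13]
sift down from index 3: already satisfies heap property
sift down from index 2:
  20 vs larger child 59 at index 6, swap → [86, 75, 59, 84, 92, 25, 20, 69, 83, 35, 54, 13]
sift down from index 1:
  75 vs larger child 92 at index 4, swap → [86, 92, 59, 84, 75, 25, 20, 69, 83, 35, 54, 13]
sift down from index 0:
  86 vs larger child 92 at index 1, swap → [92, 86, 59, 84, 75, 25, 20, 69, 83, 35, 54, 13]
resulting array: [92, 86, 59, 84, 75, 25, 20, 69, 83, 35, 54, 13]

13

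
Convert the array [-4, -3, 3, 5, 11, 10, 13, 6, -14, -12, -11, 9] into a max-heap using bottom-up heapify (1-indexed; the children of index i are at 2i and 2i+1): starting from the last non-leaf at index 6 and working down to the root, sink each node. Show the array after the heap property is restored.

sift down from index 6: already satisfies heap property
sift down from index 5: already satisfies heap property
sift down from index 4:
  5 vs larger child 6 at index 8, swap → [-4, -3, 3, 6, 11, 10, 13, 5, -14, -12, -11, 9]
sift down from index 3:
  3 vs larger child 13 at index 7, swap → [-4, -3, 13, 6, 11, 10, 3, 5, -14, -12, -11, 9]
sift down from index 2:
  -3 vs larger child 11 at index 5, swap → [-4, 11, 13, 6, -3, 10, 3, 5, -14, -12, -11, 9]
sift down from index 1:
  -4 vs larger child 13 at index 3, swap → [13, 11, -4, 6, -3, 10, 3, 5, -14, -12, -11, 9]
  -4 vs larger child 10 at index 6, swap → [13, 11, 10, 6, -3, -4, 3, 5, -14, -12, -11, 9]
  -4 vs only child 9 at index 12, swap → [13, 11, 10, 6, -3, 9, 3, 5, -14, -12, -11, -4]

[13, 11, 10, 6, -3, 9, 3, 5, -14, -12, -11, -4]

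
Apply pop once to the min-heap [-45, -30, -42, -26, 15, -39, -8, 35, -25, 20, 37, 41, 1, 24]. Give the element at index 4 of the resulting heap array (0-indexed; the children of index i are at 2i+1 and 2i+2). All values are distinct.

remove root -45; move last element 24 to root → [24, -30, -42, -26, 15, -39, -8, 35, -25, 20, 37, 41, 1]
24 vs smaller child -42 at index 2, swap → [-42, -30, 24, -26, 15, -39, -8, 35, -25, 20, 37, 41, 1]
24 vs smaller child -39 at index 5, swap → [-42, -30, -39, -26, 15, 24, -8, 35, -25, 20, 37, 41, 1]
24 vs smaller child 1 at index 12, swap → [-42, -30, -39, -26, 15, 1, -8, 35, -25, 20, 37, 41, 24]
resulting array: [-42, -30, -39, -26, 15, 1, -8, 35, -25, 20, 37, 41, 24]

15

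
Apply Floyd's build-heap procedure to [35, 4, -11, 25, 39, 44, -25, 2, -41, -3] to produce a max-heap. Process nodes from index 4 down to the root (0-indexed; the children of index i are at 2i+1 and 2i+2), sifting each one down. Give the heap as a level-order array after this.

[44, 39, 35, 25, 4, -11, -25, 2, -41, -3]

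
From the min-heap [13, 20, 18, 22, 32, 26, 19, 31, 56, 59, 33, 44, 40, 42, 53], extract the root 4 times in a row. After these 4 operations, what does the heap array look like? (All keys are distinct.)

extract-min #1 returns 13:
  remove root 13; move last element 53 to root → [53, 20, 18, 22, 32, 26, 19, 31, 56, 59, 33, 44, 40, 42]
  53 vs smaller child 18 at index 2, swap → [18, 20, 53, 22, 32, 26, 19, 31, 56, 59, 33, 44, 40, 42]
  53 vs smaller child 19 at index 6, swap → [18, 20, 19, 22, 32, 26, 53, 31, 56, 59, 33, 44, 40, 42]
  53 vs only child 42 at index 13, swap → [18, 20, 19, 22, 32, 26, 42, 31, 56, 59, 33, 44, 40, 53]
extract-min #2 returns 18:
  remove root 18; move last element 53 to root → [53, 20, 19, 22, 32, 26, 42, 31, 56, 59, 33, 44, 40]
  53 vs smaller child 19 at index 2, swap → [19, 20, 53, 22, 32, 26, 42, 31, 56, 59, 33, 44, 40]
  53 vs smaller child 26 at index 5, swap → [19, 20, 26, 22, 32, 53, 42, 31, 56, 59, 33, 44, 40]
  53 vs smaller child 40 at index 12, swap → [19, 20, 26, 22, 32, 40, 42, 31, 56, 59, 33, 44, 53]
extract-min #3 returns 19:
  remove root 19; move last element 53 to root → [53, 20, 26, 22, 32, 40, 42, 31, 56, 59, 33, 44]
  53 vs smaller child 20 at index 1, swap → [20, 53, 26, 22, 32, 40, 42, 31, 56, 59, 33, 44]
  53 vs smaller child 22 at index 3, swap → [20, 22, 26, 53, 32, 40, 42, 31, 56, 59, 33, 44]
  53 vs smaller child 31 at index 7, swap → [20, 22, 26, 31, 32, 40, 42, 53, 56, 59, 33, 44]
extract-min #4 returns 20:
  remove root 20; move last element 44 to root → [44, 22, 26, 31, 32, 40, 42, 53, 56, 59, 33]
  44 vs smaller child 22 at index 1, swap → [22, 44, 26, 31, 32, 40, 42, 53, 56, 59, 33]
  44 vs smaller child 31 at index 3, swap → [22, 31, 26, 44, 32, 40, 42, 53, 56, 59, 33]

[22, 31, 26, 44, 32, 40, 42, 53, 56, 59, 33]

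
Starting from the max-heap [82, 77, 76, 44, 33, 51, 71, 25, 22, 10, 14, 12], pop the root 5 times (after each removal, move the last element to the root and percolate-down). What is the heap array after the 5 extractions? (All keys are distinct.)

[44, 33, 22, 25, 12, 10, 14]

extract-max #1 returns 82:
  remove root 82; move last element 12 to root → [12, 77, 76, 44, 33, 51, 71, 25, 22, 10, 14]
  12 vs larger child 77 at index 1, swap → [77, 12, 76, 44, 33, 51, 71, 25, 22, 10, 14]
  12 vs larger child 44 at index 3, swap → [77, 44, 76, 12, 33, 51, 71, 25, 22, 10, 14]
  12 vs larger child 25 at index 7, swap → [77, 44, 76, 25, 33, 51, 71, 12, 22, 10, 14]
extract-max #2 returns 77:
  remove root 77; move last element 14 to root → [14, 44, 76, 25, 33, 51, 71, 12, 22, 10]
  14 vs larger child 76 at index 2, swap → [76, 44, 14, 25, 33, 51, 71, 12, 22, 10]
  14 vs larger child 71 at index 6, swap → [76, 44, 71, 25, 33, 51, 14, 12, 22, 10]
extract-max #3 returns 76:
  remove root 76; move last element 10 to root → [10, 44, 71, 25, 33, 51, 14, 12, 22]
  10 vs larger child 71 at index 2, swap → [71, 44, 10, 25, 33, 51, 14, 12, 22]
  10 vs larger child 51 at index 5, swap → [71, 44, 51, 25, 33, 10, 14, 12, 22]
extract-max #4 returns 71:
  remove root 71; move last element 22 to root → [22, 44, 51, 25, 33, 10, 14, 12]
  22 vs larger child 51 at index 2, swap → [51, 44, 22, 25, 33, 10, 14, 12]
extract-max #5 returns 51:
  remove root 51; move last element 12 to root → [12, 44, 22, 25, 33, 10, 14]
  12 vs larger child 44 at index 1, swap → [44, 12, 22, 25, 33, 10, 14]
  12 vs larger child 33 at index 4, swap → [44, 33, 22, 25, 12, 10, 14]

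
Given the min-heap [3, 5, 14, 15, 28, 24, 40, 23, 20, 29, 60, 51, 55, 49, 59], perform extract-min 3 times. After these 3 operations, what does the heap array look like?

[15, 20, 24, 23, 28, 49, 40, 55, 59, 29, 60, 51]

extract-min #1 returns 3:
  remove root 3; move last element 59 to root → [59, 5, 14, 15, 28, 24, 40, 23, 20, 29, 60, 51, 55, 49]
  59 vs smaller child 5 at index 1, swap → [5, 59, 14, 15, 28, 24, 40, 23, 20, 29, 60, 51, 55, 49]
  59 vs smaller child 15 at index 3, swap → [5, 15, 14, 59, 28, 24, 40, 23, 20, 29, 60, 51, 55, 49]
  59 vs smaller child 20 at index 8, swap → [5, 15, 14, 20, 28, 24, 40, 23, 59, 29, 60, 51, 55, 49]
extract-min #2 returns 5:
  remove root 5; move last element 49 to root → [49, 15, 14, 20, 28, 24, 40, 23, 59, 29, 60, 51, 55]
  49 vs smaller child 14 at index 2, swap → [14, 15, 49, 20, 28, 24, 40, 23, 59, 29, 60, 51, 55]
  49 vs smaller child 24 at index 5, swap → [14, 15, 24, 20, 28, 49, 40, 23, 59, 29, 60, 51, 55]
extract-min #3 returns 14:
  remove root 14; move last element 55 to root → [55, 15, 24, 20, 28, 49, 40, 23, 59, 29, 60, 51]
  55 vs smaller child 15 at index 1, swap → [15, 55, 24, 20, 28, 49, 40, 23, 59, 29, 60, 51]
  55 vs smaller child 20 at index 3, swap → [15, 20, 24, 55, 28, 49, 40, 23, 59, 29, 60, 51]
  55 vs smaller child 23 at index 7, swap → [15, 20, 24, 23, 28, 49, 40, 55, 59, 29, 60, 51]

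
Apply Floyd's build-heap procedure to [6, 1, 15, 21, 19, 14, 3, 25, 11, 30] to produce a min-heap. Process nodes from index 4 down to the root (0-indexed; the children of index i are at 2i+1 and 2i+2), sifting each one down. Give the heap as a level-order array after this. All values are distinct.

sift down from index 4: already satisfies heap property
sift down from index 3:
  21 vs smaller child 11 at index 8, swap → [6, 1, 15, 11, 19, 14, 3, 25, 21, 30]
sift down from index 2:
  15 vs smaller child 3 at index 6, swap → [6, 1, 3, 11, 19, 14, 15, 25, 21, 30]
sift down from index 1: already satisfies heap property
sift down from index 0:
  6 vs smaller child 1 at index 1, swap → [1, 6, 3, 11, 19, 14, 15, 25, 21, 30]

[1, 6, 3, 11, 19, 14, 15, 25, 21, 30]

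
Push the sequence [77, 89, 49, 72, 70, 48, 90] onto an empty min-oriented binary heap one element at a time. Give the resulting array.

Insert 77:
  append 77 at index 0 → [77] (no swap needed)
Insert 89:
  append 89 at index 1 → [77, 89] (no swap needed)
Insert 49:
  append 49 at index 2 → [77, 89, 49]
  49 < parent 77 at index 0, swap → [49, 89, 77]
Insert 72:
  append 72 at index 3 → [49, 89, 77, 72]
  72 < parent 89 at index 1, swap → [49, 72, 77, 89]
Insert 70:
  append 70 at index 4 → [49, 72, 77, 89, 70]
  70 < parent 72 at index 1, swap → [49, 70, 77, 89, 72]
Insert 48:
  append 48 at index 5 → [49, 70, 77, 89, 72, 48]
  48 < parent 77 at index 2, swap → [49, 70, 48, 89, 72, 77]
  48 < parent 49 at index 0, swap → [48, 70, 49, 89, 72, 77]
Insert 90:
  append 90 at index 6 → [48, 70, 49, 89, 72, 77, 90] (no swap needed)

[48, 70, 49, 89, 72, 77, 90]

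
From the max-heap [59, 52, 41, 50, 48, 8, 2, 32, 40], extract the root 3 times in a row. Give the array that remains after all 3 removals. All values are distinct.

[48, 40, 41, 2, 32, 8]

extract-max #1 returns 59:
  remove root 59; move last element 40 to root → [40, 52, 41, 50, 48, 8, 2, 32]
  40 vs larger child 52 at index 1, swap → [52, 40, 41, 50, 48, 8, 2, 32]
  40 vs larger child 50 at index 3, swap → [52, 50, 41, 40, 48, 8, 2, 32]
extract-max #2 returns 52:
  remove root 52; move last element 32 to root → [32, 50, 41, 40, 48, 8, 2]
  32 vs larger child 50 at index 1, swap → [50, 32, 41, 40, 48, 8, 2]
  32 vs larger child 48 at index 4, swap → [50, 48, 41, 40, 32, 8, 2]
extract-max #3 returns 50:
  remove root 50; move last element 2 to root → [2, 48, 41, 40, 32, 8]
  2 vs larger child 48 at index 1, swap → [48, 2, 41, 40, 32, 8]
  2 vs larger child 40 at index 3, swap → [48, 40, 41, 2, 32, 8]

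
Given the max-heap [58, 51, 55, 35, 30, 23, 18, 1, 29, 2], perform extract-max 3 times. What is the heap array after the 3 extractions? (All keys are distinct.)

[35, 30, 23, 29, 1, 2, 18]

extract-max #1 returns 58:
  remove root 58; move last element 2 to root → [2, 51, 55, 35, 30, 23, 18, 1, 29]
  2 vs larger child 55 at index 2, swap → [55, 51, 2, 35, 30, 23, 18, 1, 29]
  2 vs larger child 23 at index 5, swap → [55, 51, 23, 35, 30, 2, 18, 1, 29]
extract-max #2 returns 55:
  remove root 55; move last element 29 to root → [29, 51, 23, 35, 30, 2, 18, 1]
  29 vs larger child 51 at index 1, swap → [51, 29, 23, 35, 30, 2, 18, 1]
  29 vs larger child 35 at index 3, swap → [51, 35, 23, 29, 30, 2, 18, 1]
extract-max #3 returns 51:
  remove root 51; move last element 1 to root → [1, 35, 23, 29, 30, 2, 18]
  1 vs larger child 35 at index 1, swap → [35, 1, 23, 29, 30, 2, 18]
  1 vs larger child 30 at index 4, swap → [35, 30, 23, 29, 1, 2, 18]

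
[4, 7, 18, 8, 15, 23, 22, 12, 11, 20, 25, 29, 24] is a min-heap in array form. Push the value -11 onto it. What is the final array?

[-11, 7, 4, 8, 15, 23, 18, 12, 11, 20, 25, 29, 24, 22]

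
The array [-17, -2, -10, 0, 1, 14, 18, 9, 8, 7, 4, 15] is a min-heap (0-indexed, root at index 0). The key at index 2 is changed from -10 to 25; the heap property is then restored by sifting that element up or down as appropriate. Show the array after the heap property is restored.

[-17, -2, 14, 0, 1, 15, 18, 9, 8, 7, 4, 25]

set index 2 from -10 to 25 → [-17, -2, 25, 0, 1, 14, 18, 9, 8, 7, 4, 15]
25 vs smaller child 14 at index 5, swap → [-17, -2, 14, 0, 1, 25, 18, 9, 8, 7, 4, 15]
25 vs only child 15 at index 11, swap → [-17, -2, 14, 0, 1, 15, 18, 9, 8, 7, 4, 25]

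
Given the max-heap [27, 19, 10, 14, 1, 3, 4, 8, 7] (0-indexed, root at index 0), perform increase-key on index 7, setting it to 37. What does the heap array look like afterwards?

set index 7 from 8 to 37 → [27, 19, 10, 14, 1, 3, 4, 37, 7]
37 > parent 14 at index 3, swap → [27, 19, 10, 37, 1, 3, 4, 14, 7]
37 > parent 19 at index 1, swap → [27, 37, 10, 19, 1, 3, 4, 14, 7]
37 > parent 27 at index 0, swap → [37, 27, 10, 19, 1, 3, 4, 14, 7]

[37, 27, 10, 19, 1, 3, 4, 14, 7]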